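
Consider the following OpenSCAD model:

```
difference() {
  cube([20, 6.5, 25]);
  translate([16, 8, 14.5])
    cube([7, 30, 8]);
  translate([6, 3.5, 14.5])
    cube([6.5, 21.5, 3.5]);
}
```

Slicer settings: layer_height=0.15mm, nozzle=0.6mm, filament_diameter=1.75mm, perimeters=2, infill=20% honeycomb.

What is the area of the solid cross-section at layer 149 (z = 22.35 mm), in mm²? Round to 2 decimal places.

At z = 22.35 mm: the cube (footprint 20×6.5) is included at this height (area 130.00 mm²); the 7×30 cube at (16, 8) contributes its full rectangle (area 210.00 mm²); the cube at (6, 3.5) is absent (z outside [14.5, 18]); Taking the first minus the rest: starting from the 20×6.5 cube (130.00 mm²), the 7×30 cube at (16, 8) misses the remaining region (no effect) — area = 130.00 mm². Overall, the cross-section is a single solid region. Net area = 130.00 mm².

130.00 mm²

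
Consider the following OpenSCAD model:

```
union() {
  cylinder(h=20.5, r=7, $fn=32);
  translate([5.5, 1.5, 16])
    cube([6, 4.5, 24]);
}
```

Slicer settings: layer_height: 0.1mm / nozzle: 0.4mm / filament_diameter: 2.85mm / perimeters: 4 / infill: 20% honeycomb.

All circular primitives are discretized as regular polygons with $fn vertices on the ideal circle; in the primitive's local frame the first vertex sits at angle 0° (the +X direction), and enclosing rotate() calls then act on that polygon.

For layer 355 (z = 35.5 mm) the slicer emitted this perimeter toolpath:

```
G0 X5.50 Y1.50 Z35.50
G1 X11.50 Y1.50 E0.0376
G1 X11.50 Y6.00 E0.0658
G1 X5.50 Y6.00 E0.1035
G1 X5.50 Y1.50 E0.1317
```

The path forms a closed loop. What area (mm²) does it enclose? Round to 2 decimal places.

27.00 mm²

Apply the shoelace formula to the sequence of (X, Y) vertices; enclosed area = 27.00 mm².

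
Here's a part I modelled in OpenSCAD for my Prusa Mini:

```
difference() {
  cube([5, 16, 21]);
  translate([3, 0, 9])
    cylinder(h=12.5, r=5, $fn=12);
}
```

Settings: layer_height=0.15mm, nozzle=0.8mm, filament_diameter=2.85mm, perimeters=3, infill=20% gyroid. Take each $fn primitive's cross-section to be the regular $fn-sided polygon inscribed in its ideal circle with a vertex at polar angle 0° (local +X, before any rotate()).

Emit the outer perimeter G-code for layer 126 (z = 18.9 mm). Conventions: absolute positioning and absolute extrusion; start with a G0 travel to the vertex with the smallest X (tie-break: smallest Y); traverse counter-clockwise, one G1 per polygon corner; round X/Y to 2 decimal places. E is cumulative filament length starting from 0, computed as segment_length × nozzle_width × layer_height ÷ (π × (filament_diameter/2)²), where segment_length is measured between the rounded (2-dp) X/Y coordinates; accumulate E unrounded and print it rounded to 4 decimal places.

At z = 18.9 mm: the cube is present — its section is the full 5×16 rectangle; the r=5 cylinder at (3, 0) gives a regular 12-gon of circumradius 5 (constant along its height); Subtracting the remaining from the first: starting from the 5×16 cube, the r=5 cylinder at (3, 0) partially overlaps it — only the 23.17 mm² overlap (of its 75.00 mm²) is removed, clipping the outline — 1 connected region. The outline is a single polygon with 6 vertices. Extrusion per mm of travel: 0.8 × 0.15 / (π × 1.425²) = 0.018811. Accumulating E over each segment gives final E = 0.6410.

G0 X0.00 Y3.83 Z18.90
G1 X0.50 Y4.33 E0.0133
G1 X3.00 Y5.00 E0.0620
G1 X5.00 Y4.46 E0.1010
G1 X5.00 Y16.00 E0.3180
G1 X0.00 Y16.00 E0.4121
G1 X0.00 Y3.83 E0.6410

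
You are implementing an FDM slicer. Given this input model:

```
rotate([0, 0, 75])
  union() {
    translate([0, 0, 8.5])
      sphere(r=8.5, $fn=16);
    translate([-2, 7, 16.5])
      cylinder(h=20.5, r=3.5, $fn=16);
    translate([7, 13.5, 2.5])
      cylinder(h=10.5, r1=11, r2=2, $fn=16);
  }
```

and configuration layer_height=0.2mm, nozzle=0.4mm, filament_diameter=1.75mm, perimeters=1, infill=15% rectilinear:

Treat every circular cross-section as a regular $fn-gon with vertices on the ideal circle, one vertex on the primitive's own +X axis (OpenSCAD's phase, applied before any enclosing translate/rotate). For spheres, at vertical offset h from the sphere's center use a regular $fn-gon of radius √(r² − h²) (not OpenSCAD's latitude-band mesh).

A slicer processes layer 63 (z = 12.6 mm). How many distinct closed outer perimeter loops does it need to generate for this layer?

2

At z = 12.6 mm: the r=8.5 sphere contributes a regular 16-gon of circumradius √(8.5²−4.1²) = 7.446; the cylinder at (-2, 7) is not intersected at this z (z outside [16.5, 37]); the cone at (7, 13.5) (r1=11→r2=2) has section circumradius 2.343 here — a regular 16-gon; Combining (union): the 2 present regions are separate (no shared area or edge), so areas and boundary lengths simply add and each stays a separate island — 2 connected regions; (whole slice rotated 75° about Z — lengths, areas and connectivity unchanged). The result has 2 disconnected regions.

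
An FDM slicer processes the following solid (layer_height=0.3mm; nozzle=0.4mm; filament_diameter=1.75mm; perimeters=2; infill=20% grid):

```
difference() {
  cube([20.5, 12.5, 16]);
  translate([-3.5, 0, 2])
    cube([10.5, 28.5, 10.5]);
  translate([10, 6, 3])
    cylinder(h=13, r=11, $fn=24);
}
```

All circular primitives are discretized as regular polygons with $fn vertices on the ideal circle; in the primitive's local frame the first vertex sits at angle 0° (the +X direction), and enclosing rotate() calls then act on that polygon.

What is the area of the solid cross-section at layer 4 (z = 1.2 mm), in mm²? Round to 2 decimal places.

256.25 mm²

At z = 1.2 mm: the 20.5×12.5 cube contributes its full rectangle (area 256.25 mm²); the cube at (-3.5, 0) is not intersected at this z (z outside [2, 12.5]); the cylinder at (10, 6) is not intersected at this z (z outside [3, 16]); Taking the first minus the rest: none of the subtracted shapes is present at this height, so the 20.5×12.5 cube is unchanged — area = 256.25 mm². Overall, the cross-section is a single solid region. Net area = 256.25 mm².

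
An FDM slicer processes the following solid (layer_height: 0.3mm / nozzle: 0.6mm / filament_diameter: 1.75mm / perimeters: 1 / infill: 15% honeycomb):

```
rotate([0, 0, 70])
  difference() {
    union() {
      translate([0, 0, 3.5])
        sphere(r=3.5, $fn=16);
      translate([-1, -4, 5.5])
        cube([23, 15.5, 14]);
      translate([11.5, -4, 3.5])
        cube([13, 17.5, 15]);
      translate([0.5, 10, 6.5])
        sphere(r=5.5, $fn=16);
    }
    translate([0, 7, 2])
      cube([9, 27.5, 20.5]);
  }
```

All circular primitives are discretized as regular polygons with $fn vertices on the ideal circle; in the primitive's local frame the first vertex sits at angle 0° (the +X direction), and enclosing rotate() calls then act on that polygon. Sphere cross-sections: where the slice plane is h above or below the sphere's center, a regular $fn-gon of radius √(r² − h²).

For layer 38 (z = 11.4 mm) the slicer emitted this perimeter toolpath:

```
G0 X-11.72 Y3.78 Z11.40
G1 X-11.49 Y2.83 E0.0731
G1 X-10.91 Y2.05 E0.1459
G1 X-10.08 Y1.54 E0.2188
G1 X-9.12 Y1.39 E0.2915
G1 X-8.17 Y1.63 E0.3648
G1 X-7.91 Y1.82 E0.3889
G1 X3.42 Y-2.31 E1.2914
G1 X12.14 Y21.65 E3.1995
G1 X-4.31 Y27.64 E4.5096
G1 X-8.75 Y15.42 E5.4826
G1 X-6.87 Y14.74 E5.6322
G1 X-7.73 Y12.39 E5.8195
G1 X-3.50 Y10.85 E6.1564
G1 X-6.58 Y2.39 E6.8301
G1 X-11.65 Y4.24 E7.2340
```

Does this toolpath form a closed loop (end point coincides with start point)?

Start point (G0): (-11.72, 3.78). End point (last G1): the path does not return to the start — open.

no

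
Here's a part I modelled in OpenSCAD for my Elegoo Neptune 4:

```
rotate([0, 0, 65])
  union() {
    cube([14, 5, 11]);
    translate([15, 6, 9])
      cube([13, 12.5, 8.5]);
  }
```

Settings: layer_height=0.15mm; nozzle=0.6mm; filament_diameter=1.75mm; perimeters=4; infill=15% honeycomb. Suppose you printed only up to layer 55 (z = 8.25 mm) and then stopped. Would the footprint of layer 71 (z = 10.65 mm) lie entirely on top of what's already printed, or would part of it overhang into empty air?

part overhangs

Compare the two slices. At z = 8.25: the cube is present — its section is the full 14×5 rectangle (area 70.00 mm²); the cube at (15, 6) is absent (z outside [9, 17.5]); Combining (union): only the 14×5 cube is present, so the union is just that shape — area = 70.00 mm²; (rotated 65° about Z; rotation is an isometry so areas/perimeters/island counts are preserved). At z = 10.65: the 14×5 cube contributes its full rectangle (area 70.00 mm²); the cube at (15, 6) (footprint 13×12.5) is included at this height (area 162.50 mm²); Taking the union: the 2 present regions are separate (no shared area or edge), so areas and boundary lengths simply add and each stays a separate island — area = 232.50 mm²; (rotated 65° about Z; rotation is an isometry so areas/perimeters/island counts are preserved). Checking containment: at z = 10.65 the cross-section extends beyond the z = 8.25 cross-section by about 162.50 mm².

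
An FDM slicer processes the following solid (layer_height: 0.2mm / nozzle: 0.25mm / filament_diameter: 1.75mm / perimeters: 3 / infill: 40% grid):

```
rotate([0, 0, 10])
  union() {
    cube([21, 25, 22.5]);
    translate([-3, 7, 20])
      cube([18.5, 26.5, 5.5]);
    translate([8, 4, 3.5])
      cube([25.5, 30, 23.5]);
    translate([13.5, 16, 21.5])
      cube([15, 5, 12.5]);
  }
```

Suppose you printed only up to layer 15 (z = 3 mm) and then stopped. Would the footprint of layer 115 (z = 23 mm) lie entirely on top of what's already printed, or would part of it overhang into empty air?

Compare the two slices. At z = 3: the cube (footprint 21×25) is included at this height (area 525.00 mm²); the cube at (-3, 7) does not reach this height (z outside [20, 25.5]); the cube at (8, 4) does not reach this height (z outside [3.5, 27]); the cube at (13.5, 16) is not intersected at this z (z outside [21.5, 34]); Combining (union): only the 21×25 cube is present, so the union is just that shape — area = 525.00 mm²; (whole slice rotated 10° about Z — lengths, areas and connectivity unchanged). At z = 23: the cube does not reach this height (z outside [0, 22.5]); the cube at (-3, 7) is present — its section is the full 18.5×26.5 rectangle (area 490.25 mm²); the cube at (8, 4) is present — its section is the full 25.5×30 rectangle (area 765.00 mm²); the cube at (13.5, 16) is present — its section is the full 15×5 rectangle (area 75.00 mm²); Merging all regions: the regions partially overlap — summed areas 1330.25 mm² minus the doubly-counted overlap 273.75 mm² gives 1056.50 mm² — area = 1056.50 mm²; (rotated 10° about Z; rotation is an isometry so areas/perimeters/island counts are preserved). Checking containment: at z = 23 the cross-section extends beyond the z = 3 cross-section by about 639.50 mm².

part overhangs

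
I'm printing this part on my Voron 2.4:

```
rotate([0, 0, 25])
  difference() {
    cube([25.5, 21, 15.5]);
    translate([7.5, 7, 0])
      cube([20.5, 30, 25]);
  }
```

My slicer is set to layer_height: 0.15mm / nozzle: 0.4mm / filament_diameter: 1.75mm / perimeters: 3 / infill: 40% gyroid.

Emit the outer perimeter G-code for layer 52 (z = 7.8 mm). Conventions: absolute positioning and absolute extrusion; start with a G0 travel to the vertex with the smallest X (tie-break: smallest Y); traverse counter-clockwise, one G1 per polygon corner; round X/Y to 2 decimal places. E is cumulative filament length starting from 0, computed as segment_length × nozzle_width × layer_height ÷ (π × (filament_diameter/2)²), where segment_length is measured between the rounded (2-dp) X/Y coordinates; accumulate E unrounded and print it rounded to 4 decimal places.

G0 X-8.87 Y19.03 Z7.80
G1 X0.00 Y0.00 E0.5237
G1 X23.11 Y10.78 E1.1599
G1 X20.15 Y17.12 E1.3344
G1 X3.84 Y9.51 E1.7834
G1 X-2.08 Y22.20 E2.1327
G1 X-8.87 Y19.03 E2.3196

At z = 7.8 mm: the 25.5×21 cube contributes its full rectangle; the cube at (7.5, 7) is present — its section is the full 20.5×30 rectangle; Subtracting the remaining from the first: starting from the 25.5×21 cube, the 20.5×30 cube at (7.5, 7) partially overlaps it — only the 252.00 mm² overlap (of its 615.00 mm²) is removed, clipping the outline — 1 connected region; (whole slice rotated 25° about Z — lengths, areas and connectivity unchanged). The outline is a single polygon with 6 vertices. Extrusion per mm of travel: 0.4 × 0.15 / (π × 0.875²) = 0.024945. Accumulating E over each segment gives final E = 2.3196.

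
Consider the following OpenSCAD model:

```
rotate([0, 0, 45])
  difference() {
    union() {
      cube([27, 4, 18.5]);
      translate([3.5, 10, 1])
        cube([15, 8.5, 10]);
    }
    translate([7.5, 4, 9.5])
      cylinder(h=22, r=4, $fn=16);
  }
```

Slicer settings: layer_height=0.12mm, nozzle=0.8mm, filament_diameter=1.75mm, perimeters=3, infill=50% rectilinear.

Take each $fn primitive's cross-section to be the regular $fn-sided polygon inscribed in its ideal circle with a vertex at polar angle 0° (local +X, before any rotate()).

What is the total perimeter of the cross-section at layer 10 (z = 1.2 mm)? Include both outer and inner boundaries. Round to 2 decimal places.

At z = 1.2 mm: the cube is present — its section is the full 27×4 rectangle (perimeter 62.00 mm); the cube at (3.5, 10) is present — its section is the full 15×8.5 rectangle (perimeter 47.00 mm); Merging all regions: the 2 present regions are separate (no shared area or edge), so areas and boundary lengths simply add and each stays a separate island — boundary = 109.00 mm; the cylinder at (7.5, 4) is absent (z outside [9.5, 31.5]); After the difference (first − rest): none of the subtracted shapes is present at this height, so that combined region is unchanged — boundary = 109.00 mm; (whole slice rotated 45° about Z — lengths, areas and connectivity unchanged). Overall, the cross-section has 2 separate islands. Total boundary length (outer) = 109.00 mm.

109.00 mm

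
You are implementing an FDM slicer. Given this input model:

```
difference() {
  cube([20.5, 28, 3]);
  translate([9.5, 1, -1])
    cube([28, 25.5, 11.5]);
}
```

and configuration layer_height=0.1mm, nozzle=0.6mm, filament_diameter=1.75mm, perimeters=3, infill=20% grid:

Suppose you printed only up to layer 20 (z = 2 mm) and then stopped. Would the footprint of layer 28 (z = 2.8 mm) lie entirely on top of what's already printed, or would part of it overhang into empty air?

entirely on top

Compare the two slices. At z = 2: the cube (footprint 20.5×28) is included at this height (area 574.00 mm²); the 28×25.5 cube at (9.5, 1) contributes its full rectangle (area 714.00 mm²); Subtracting the remaining from the first: starting from the 20.5×28 cube (574.00 mm²), the 28×25.5 cube at (9.5, 1) partially overlaps it — only the 280.50 mm² overlap (of its 714.00 mm²) is removed, clipping the outline — area = 293.50 mm². At z = 2.8: the cube (footprint 20.5×28) is included at this height (area 574.00 mm²); the 28×25.5 cube at (9.5, 1) contributes its full rectangle (area 714.00 mm²); Taking the first minus the rest: starting from the 20.5×28 cube (574.00 mm²), the 28×25.5 cube at (9.5, 1) partially overlaps it — only the 280.50 mm² overlap (of its 714.00 mm²) is removed, clipping the outline — area = 293.50 mm². Checking containment: the cross-section at z = 2.8 is a subset of the cross-section at z = 2.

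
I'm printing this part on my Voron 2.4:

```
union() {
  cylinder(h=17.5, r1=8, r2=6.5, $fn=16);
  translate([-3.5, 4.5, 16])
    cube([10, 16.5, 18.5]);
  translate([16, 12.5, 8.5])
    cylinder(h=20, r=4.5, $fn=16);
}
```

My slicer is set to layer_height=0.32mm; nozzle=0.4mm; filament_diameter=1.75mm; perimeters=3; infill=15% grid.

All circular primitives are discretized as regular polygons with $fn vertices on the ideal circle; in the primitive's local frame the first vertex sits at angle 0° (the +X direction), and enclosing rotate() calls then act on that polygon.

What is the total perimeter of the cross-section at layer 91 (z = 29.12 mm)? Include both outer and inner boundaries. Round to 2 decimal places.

53.00 mm

At z = 29.12 mm: the cone is absent (z outside [0, 17.5]); the 10×16.5 cube at (-3.5, 4.5) contributes its full rectangle (perimeter 53.00 mm); the cylinder at (16, 12.5) does not reach this height (z outside [8.5, 28.5]); Merging all regions: only the 10×16.5 cube at (-3.5, 4.5) is present, so the union is just that shape — boundary = 53.00 mm. Overall, the cross-section is a single solid region. Total boundary length (outer) = 53.00 mm.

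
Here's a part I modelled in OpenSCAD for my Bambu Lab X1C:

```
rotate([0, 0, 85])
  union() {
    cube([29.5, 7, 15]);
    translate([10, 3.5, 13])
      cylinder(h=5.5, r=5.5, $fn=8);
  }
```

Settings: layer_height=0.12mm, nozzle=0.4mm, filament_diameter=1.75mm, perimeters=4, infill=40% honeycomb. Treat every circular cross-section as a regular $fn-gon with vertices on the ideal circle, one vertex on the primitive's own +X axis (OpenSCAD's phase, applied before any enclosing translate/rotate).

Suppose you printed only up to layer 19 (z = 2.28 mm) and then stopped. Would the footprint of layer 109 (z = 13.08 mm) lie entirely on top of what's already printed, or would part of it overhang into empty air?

Compare the two slices. At z = 2.28: the cube (footprint 29.5×7) is included at this height (area 206.50 mm²); the cylinder at (10, 3.5) is not intersected at this z (z outside [13, 18.5]); Taking the union: only the 29.5×7 cube is present, so the union is just that shape — area = 206.50 mm²; (rotated 85° about Z; rotation is an isometry so areas/perimeters/island counts are preserved). At z = 13.08: the cube is present — its section is the full 29.5×7 rectangle (area 206.50 mm²); the r=5.5 cylinder at (10, 3.5) gives a regular 8-gon of circumradius 5.5 (constant along its height) (area = (8/2)·5.500²·sin(360°/8) = 85.56 mm²); Combining (union): the regions partially overlap — summed areas 292.06 mm² minus the doubly-counted overlap 66.85 mm² gives 225.21 mm² — area = 225.21 mm²; (whole slice rotated 85° about Z — lengths, areas and connectivity unchanged). Checking containment: at z = 13.08 the cross-section extends beyond the z = 2.28 cross-section by about 18.71 mm².

part overhangs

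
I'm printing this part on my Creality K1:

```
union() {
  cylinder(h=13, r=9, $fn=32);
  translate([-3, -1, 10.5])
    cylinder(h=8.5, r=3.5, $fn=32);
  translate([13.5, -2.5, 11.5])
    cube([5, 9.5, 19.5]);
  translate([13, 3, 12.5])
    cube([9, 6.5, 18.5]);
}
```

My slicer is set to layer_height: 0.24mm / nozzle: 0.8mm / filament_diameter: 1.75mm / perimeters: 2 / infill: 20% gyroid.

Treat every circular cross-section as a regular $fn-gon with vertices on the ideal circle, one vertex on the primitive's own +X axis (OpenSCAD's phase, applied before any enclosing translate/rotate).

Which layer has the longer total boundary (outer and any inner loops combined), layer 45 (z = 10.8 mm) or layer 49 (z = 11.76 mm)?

layer 49 (z = 11.76 mm)

Layer 45 (z = 10.8): the r=9 cylinder gives a regular 32-gon of circumradius 9 (constant along its height) (perimeter = 2·32·9.000·sin(180°/32) = 56.46 mm); the r=3.5 cylinder at (-3, -1) gives a regular 32-gon of circumradius 3.5 (constant along its height) (perimeter = 2·32·3.500·sin(180°/32) = 21.96 mm); the cube at (13.5, -2.5) is absent (z outside [11.5, 31]); the cube at (13, 3) is absent (z outside [12.5, 31]); Combining (union): the r=3.5 cylinder at (-3, -1) lies entirely inside the r=9 cylinder, so the union is just the r=9 cylinder — boundary = 56.46 mm. So its perimeter = 56.46 mm. Layer 49 (z = 11.76): the r=9 cylinder gives a regular 32-gon of circumradius 9 (constant along its height) (perimeter = 2·32·9.000·sin(180°/32) = 56.46 mm); the cylinder at (-3, -1): section is a regular 32-gon, circumradius r=3.5 (perimeter = 2·32·3.500·sin(180°/32) = 21.96 mm); the cube at (13.5, -2.5) (footprint 5×9.5) is included at this height (perimeter 29.00 mm); the cube at (13, 3) is not intersected at this z (z outside [12.5, 31]); Merging all regions: the regions partially overlap (shared area 38.24 mm²), so the edge portions inside another operand are dropped and the merged outline is re-measured after clipping — boundary = 85.46 mm. So its perimeter = 85.46 mm. Layer 49 is larger (85.46 vs 56.46 mm).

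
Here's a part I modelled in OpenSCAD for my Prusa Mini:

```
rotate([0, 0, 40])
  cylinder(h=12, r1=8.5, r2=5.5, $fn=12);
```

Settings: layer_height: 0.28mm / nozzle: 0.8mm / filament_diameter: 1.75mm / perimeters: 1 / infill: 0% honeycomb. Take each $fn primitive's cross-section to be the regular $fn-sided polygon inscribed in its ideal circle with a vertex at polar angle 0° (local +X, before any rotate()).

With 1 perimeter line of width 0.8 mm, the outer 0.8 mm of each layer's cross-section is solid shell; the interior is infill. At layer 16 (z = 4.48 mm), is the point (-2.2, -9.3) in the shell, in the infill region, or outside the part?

At z = 4.48 mm: the cone contributes a regular 12-gon of circumradius 7.380 (interpolated between r1=8.5 and r2=5.5 at t=0.373); (whole slice rotated 40° about Z — lengths, areas and connectivity unchanged). Overall, the cross-section is a single solid region. Undo the 40° rotation: the query point maps to (-7.663, -5.710) in the un-rotated model frame. The nearest boundary edge runs (-6.39, -3.69)→(-3.69, -6.39); distance from the point to it = 2.33 mm. The point is not inside any of the regions above, so it lies outside the cross-section (2.33 mm from the nearest boundary).

outside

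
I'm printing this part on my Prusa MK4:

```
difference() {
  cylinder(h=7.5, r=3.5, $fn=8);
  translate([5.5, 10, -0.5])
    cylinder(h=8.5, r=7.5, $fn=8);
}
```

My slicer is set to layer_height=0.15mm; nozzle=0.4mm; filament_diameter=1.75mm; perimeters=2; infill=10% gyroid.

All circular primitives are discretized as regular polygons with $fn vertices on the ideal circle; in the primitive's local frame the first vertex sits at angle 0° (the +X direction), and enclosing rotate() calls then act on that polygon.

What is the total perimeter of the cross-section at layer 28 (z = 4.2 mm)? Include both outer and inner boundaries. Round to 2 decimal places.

21.43 mm

At z = 4.2 mm: the cylinder: section is a regular 8-gon, circumradius r=3.5 (perimeter = 2·8·3.500·sin(180°/8) = 21.43 mm); the r=7.5 cylinder at (5.5, 10) contributes a regular 8-gon of circumradius 7.5 (perimeter = 2·8·7.500·sin(180°/8) = 45.92 mm); Subtracting the remaining from the first: starting from the r=3.5 cylinder, the r=7.5 cylinder at (5.5, 10) misses the remaining region (no effect) — boundary = 21.43 mm. Overall, the cross-section is a single solid region. Total boundary length (outer) = 21.43 mm.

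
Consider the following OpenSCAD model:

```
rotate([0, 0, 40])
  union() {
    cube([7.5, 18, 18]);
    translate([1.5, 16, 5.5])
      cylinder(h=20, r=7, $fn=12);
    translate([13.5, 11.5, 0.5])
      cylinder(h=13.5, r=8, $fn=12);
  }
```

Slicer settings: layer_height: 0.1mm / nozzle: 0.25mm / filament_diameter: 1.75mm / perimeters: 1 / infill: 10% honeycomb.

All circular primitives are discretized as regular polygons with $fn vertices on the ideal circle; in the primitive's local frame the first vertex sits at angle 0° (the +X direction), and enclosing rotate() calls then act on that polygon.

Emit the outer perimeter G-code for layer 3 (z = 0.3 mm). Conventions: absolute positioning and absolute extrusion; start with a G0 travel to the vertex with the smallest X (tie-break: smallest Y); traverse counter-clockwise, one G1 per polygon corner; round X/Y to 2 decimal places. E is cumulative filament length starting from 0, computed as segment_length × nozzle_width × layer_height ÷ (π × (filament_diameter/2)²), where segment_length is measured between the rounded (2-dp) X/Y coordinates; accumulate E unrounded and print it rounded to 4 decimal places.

G0 X-11.57 Y13.79 Z0.30
G1 X0.00 Y0.00 E0.1871
G1 X5.75 Y4.82 E0.2651
G1 X-5.82 Y18.61 E0.4522
G1 X-11.57 Y13.79 E0.5302

At z = 0.3 mm: the cube (footprint 7.5×18) is included at this height; the cylinder at (1.5, 16) does not reach this height (z outside [5.5, 25.5]); the cylinder at (13.5, 11.5) is not intersected at this z (z outside [0.5, 14]); Taking the union: only the 7.5×18 cube is present, so the union is just that shape — 1 connected region; (rotated 40° about Z; rotation is an isometry so areas/perimeters/island counts are preserved). The outline is a single polygon with 4 vertices. Extrusion per mm of travel: 0.25 × 0.1 / (π × 0.875²) = 0.010394. Accumulating E over each segment gives final E = 0.5302.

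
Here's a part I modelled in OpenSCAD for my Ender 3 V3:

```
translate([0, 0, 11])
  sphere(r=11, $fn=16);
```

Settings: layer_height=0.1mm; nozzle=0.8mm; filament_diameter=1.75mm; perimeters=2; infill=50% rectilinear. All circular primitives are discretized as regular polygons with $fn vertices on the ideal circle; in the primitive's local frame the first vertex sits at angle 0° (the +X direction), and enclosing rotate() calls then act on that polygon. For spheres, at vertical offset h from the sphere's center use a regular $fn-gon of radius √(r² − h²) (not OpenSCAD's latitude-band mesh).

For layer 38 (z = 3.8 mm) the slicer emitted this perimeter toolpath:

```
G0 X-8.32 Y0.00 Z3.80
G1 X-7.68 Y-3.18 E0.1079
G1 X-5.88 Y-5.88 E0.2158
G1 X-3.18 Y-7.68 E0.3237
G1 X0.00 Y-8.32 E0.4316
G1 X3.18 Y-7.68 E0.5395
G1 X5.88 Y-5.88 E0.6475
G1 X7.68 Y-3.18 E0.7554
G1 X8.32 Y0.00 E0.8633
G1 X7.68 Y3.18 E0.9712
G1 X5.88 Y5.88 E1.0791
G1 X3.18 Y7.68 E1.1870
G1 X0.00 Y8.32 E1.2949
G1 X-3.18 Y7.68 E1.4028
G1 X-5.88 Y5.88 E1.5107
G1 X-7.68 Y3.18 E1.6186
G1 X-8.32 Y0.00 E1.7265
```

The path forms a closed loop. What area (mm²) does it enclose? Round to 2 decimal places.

211.67 mm²

Apply the shoelace formula to the sequence of (X, Y) vertices; enclosed area = 211.67 mm².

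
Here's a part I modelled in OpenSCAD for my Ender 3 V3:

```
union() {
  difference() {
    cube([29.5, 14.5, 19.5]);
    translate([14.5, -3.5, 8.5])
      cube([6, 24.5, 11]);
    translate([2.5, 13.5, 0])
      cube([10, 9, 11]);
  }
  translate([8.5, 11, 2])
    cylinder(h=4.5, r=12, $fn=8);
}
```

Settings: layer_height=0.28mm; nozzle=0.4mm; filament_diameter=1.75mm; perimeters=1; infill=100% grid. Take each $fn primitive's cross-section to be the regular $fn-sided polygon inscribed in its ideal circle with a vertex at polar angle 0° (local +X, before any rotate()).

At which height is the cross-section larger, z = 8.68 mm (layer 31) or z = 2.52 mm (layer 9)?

Layer 31 (z = 8.68): the cube is present — its section is the full 29.5×14.5 rectangle (area 427.75 mm²); the cube at (14.5, -3.5) (footprint 6×24.5) is included at this height (area 147.00 mm²); the cube at (2.5, 13.5) is present — its section is the full 10×9 rectangle (area 90.00 mm²); Taking the first minus the rest: starting from the 29.5×14.5 cube (427.75 mm²), the 6×24.5 cube at (14.5, -3.5) partially overlaps it — only the 87.00 mm² overlap (of its 147.00 mm²) is removed, clipping the outline; the 10×9 cube at (2.5, 13.5) partially overlaps it — only the 10.00 mm² overlap (of its 90.00 mm²) is removed, clipping the outline — area = 330.75 mm²; the cylinder at (8.5, 11) is absent (z outside [2, 6.5]); Merging all regions: only the result so far is present, so the union is just that shape — area = 330.75 mm². So its area = 330.75 mm². Layer 9 (z = 2.52): the 29.5×14.5 cube contributes its full rectangle (area 427.75 mm²); the cube at (14.5, -3.5) does not reach this height (z outside [8.5, 19.5]); the 10×9 cube at (2.5, 13.5) contributes its full rectangle (area 90.00 mm²); Subtracting the remaining from the first: starting from the 29.5×14.5 cube (427.75 mm²), the 10×9 cube at (2.5, 13.5) partially overlaps it — only the 10.00 mm² overlap (of its 90.00 mm²) is removed, clipping the outline — area = 417.75 mm²; the r=12 cylinder at (8.5, 11) gives a regular 8-gon of circumradius 12 (constant along its height) (area = (8/2)·12.000²·sin(360°/8) = 407.29 mm²); Merging all regions: the regions partially overlap — summed areas 825.04 mm² minus the doubly-counted overlap 245.66 mm² gives 579.39 mm² — area = 579.39 mm². So its area = 579.39 mm². Layer 9 is larger (579.39 vs 330.75 mm²).

layer 9 (z = 2.52 mm)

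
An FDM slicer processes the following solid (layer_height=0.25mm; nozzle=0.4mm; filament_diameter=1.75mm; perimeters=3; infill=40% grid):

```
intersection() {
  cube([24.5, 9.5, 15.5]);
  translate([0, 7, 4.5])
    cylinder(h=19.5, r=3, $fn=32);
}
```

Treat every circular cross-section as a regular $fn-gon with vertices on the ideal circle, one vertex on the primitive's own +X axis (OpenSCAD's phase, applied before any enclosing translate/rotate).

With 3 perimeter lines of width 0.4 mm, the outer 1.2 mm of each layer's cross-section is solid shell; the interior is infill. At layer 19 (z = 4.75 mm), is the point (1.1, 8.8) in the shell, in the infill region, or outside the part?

shell

At z = 4.75 mm: the cube is present — its section is the full 24.5×9.5 rectangle; the r=3 cylinder at (0, 7) gives a regular 32-gon of circumradius 3 (constant along its height); Keeping only the common overlap: the r=3 cylinder at (0, 7) partially overlaps the 24.5×9.5 cube; clipping to the common part keeps 13.50 mm² — 1 connected region. Overall, the cross-section is a single solid region. The nearest boundary edge runs (0.00, 9.50)→(1.66, 9.50); distance from the point to it = 0.70 mm. The point is inside the cross-section, 0.70 mm from the nearest boundary — within the 1.2 mm shell band (3 × 0.4).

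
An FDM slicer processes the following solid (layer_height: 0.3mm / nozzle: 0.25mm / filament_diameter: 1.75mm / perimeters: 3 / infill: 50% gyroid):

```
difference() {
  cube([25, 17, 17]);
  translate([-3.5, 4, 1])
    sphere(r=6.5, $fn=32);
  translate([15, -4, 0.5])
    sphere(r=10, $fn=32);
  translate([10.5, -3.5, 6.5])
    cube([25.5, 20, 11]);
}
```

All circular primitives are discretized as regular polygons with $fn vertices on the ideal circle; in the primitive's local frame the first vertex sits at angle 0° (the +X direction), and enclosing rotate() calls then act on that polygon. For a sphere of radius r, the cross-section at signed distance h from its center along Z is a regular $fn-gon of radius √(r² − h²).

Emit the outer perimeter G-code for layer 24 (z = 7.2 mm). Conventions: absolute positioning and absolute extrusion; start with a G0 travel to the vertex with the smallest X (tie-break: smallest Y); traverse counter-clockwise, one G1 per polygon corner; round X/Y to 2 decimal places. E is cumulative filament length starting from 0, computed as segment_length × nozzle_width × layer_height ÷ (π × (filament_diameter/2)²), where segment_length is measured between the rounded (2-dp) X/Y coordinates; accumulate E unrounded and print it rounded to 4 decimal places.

At z = 7.2 mm: the cube (footprint 25×17) is included at this height; the sphere at (-3.5, 4): section is a regular 32-gon, circumradius = √(r²−h²) = √(6.5²−6.2²) = 1.952; the r=10 sphere at (15, -4) contributes a regular 32-gon of circumradius √(10²−6.7²) = 7.424; the cube at (10.5, -3.5) is present — its section is the full 25.5×20 rectangle; Taking the first minus the rest: starting from the 25×17 cube, the r=6.5 sphere at (-3.5, 4) misses the remaining region (no effect); the r=10 sphere at (15, -4) partially overlaps it — only the 29.84 mm² overlap (of its 172.02 mm²) is removed, clipping the outline; the 25.5×20 cube at (10.5, -3.5) partially overlaps it — only the 211.21 mm² overlap (of its 510.00 mm²) is removed, clipping the outline — 1 connected region. The outline is a single polygon with 9 vertices. Extrusion per mm of travel: 0.25 × 0.3 / (π × 0.875²) = 0.031181. Accumulating E over each segment gives final E = 2.5869.

G0 X0.00 Y0.00 Z7.20
G1 X8.76 Y0.00 E0.2731
G1 X8.83 Y0.12 E0.2775
G1 X9.75 Y1.25 E0.3229
G1 X10.50 Y1.86 E0.3531
G1 X10.50 Y16.50 E0.8096
G1 X25.00 Y16.50 E1.2617
G1 X25.00 Y17.00 E1.2773
G1 X0.00 Y17.00 E2.0568
G1 X0.00 Y0.00 E2.5869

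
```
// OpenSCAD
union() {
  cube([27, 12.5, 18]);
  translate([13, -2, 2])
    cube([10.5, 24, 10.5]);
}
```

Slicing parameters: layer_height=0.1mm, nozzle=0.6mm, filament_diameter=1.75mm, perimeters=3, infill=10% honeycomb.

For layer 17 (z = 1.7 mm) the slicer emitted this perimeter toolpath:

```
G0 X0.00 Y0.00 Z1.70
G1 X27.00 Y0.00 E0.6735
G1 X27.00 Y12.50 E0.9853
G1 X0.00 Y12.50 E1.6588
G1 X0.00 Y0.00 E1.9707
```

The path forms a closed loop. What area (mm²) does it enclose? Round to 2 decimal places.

Apply the shoelace formula to the sequence of (X, Y) vertices; enclosed area = 337.50 mm².

337.50 mm²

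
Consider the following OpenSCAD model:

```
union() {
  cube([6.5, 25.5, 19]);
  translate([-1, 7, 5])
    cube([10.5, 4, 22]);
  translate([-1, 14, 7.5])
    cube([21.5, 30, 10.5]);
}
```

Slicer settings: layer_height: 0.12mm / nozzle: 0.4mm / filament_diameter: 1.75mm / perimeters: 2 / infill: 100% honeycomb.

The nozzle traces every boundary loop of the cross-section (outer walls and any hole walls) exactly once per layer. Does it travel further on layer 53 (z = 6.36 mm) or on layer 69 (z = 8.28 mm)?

layer 69 (z = 8.28 mm)

Layer 53 (z = 6.36): the 6.5×25.5 cube contributes its full rectangle (perimeter 64.00 mm); the 10.5×4 cube at (-1, 7) contributes its full rectangle (perimeter 29.00 mm); the cube at (-1, 14) does not reach this height (z outside [7.5, 18]); Merging all regions: the regions partially overlap (shared area 26.00 mm²), so the edge portions inside another operand are dropped and the merged outline is re-measured after clipping — boundary = 72.00 mm. So its perimeter = 72.00 mm. Layer 69 (z = 8.28): the 6.5×25.5 cube contributes its full rectangle (perimeter 64.00 mm); the cube at (-1, 7) (footprint 10.5×4) is included at this height (perimeter 29.00 mm); the 21.5×30 cube at (-1, 14) contributes its full rectangle (perimeter 103.00 mm); Combining (union): the regions partially overlap (shared area 100.75 mm²), so the edge portions inside another operand are dropped and the merged outline is re-measured after clipping — boundary = 139.00 mm. So its perimeter = 139.00 mm. Layer 69 is larger (139.00 vs 72.00 mm).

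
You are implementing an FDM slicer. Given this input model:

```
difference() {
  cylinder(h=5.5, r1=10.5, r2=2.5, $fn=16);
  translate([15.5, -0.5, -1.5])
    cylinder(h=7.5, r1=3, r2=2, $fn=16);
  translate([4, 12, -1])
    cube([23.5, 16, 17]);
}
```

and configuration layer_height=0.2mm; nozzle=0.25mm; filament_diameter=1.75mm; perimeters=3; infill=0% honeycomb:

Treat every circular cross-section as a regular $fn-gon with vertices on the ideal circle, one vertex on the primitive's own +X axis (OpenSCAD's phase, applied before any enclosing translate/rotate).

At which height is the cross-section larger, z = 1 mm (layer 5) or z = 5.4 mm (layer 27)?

Layer 5 (z = 1): the cone contributes a regular 16-gon of circumradius 9.045 (interpolated between r1=10.5 and r2=2.5 at t=0.182) (area = (16/2)·9.045²·sin(360°/16) = 250.49 mm²); the cone at (15.5, -0.5) contributes a regular 16-gon of circumradius 2.667 (interpolated between r1=3 and r2=2 at t=0.333) (area = (16/2)·2.667²·sin(360°/16) = 21.77 mm²); the 23.5×16 cube at (4, 12) contributes its full rectangle (area 376.00 mm²); Subtracting the remaining from the first: starting from the cone (250.49 mm²), the cone at (15.5, -0.5) misses the remaining region (no effect); the 23.5×16 cube at (4, 12) misses the remaining region (no effect) — area = 250.49 mm². So its area = 250.49 mm². Layer 27 (z = 5.4): the cone contributes a regular 16-gon of circumradius 2.645 (interpolated between r1=10.5 and r2=2.5 at t=0.982) (area = (16/2)·2.645²·sin(360°/16) = 21.43 mm²); the cone at (15.5, -0.5) (r1=3→r2=2) has section circumradius 2.080 here — a regular 16-gon (area = (16/2)·2.080²·sin(360°/16) = 13.25 mm²); the cube at (4, 12) (footprint 23.5×16) is included at this height (area 376.00 mm²); After the difference (first − rest): starting from the cone (21.43 mm²), the cone at (15.5, -0.5) misses the remaining region (no effect); the 23.5×16 cube at (4, 12) misses the remaining region (no effect) — area = 21.43 mm². So its area = 21.43 mm². Layer 5 is larger (250.49 vs 21.43 mm²).

layer 5 (z = 1 mm)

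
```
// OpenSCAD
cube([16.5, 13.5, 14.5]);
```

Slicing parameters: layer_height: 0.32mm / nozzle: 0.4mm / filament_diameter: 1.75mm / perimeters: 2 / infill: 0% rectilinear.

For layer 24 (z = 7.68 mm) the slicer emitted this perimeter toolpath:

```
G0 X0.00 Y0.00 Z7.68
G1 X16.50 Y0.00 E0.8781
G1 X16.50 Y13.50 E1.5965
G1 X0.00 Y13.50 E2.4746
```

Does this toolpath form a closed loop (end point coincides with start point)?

no

Start point (G0): (0.00, 0.00). End point (last G1): the path does not return to the start — open.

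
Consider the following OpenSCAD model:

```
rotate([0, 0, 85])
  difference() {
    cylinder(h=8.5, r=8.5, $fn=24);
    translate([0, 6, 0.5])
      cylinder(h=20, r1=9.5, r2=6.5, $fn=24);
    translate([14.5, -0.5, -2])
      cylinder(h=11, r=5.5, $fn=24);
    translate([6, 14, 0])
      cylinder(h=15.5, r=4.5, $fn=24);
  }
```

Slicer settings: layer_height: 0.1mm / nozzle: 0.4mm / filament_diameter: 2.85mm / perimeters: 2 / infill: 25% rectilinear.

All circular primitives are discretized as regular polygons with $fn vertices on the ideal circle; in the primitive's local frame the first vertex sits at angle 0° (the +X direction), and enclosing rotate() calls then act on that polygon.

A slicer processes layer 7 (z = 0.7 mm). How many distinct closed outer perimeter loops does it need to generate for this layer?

1

At z = 0.7 mm: the r=8.5 cylinder contributes a regular 24-gon of circumradius 8.5; the cone at (0, 6) contributes a regular 24-gon of circumradius 9.470 (interpolated between r1=9.5 and r2=6.5 at t=0.010); the r=5.5 cylinder at (14.5, -0.5) gives a regular 24-gon of circumradius 5.5 (constant along its height); the r=4.5 cylinder at (6, 14) contributes a regular 24-gon of circumradius 4.5; After the difference (first − rest): starting from the r=8.5 cylinder, the cone at (0, 6) partially overlaps it — only the 144.88 mm² overlap (of its 278.53 mm²) is removed, clipping the outline; the r=5.5 cylinder at (14.5, -0.5) misses the remaining region (no effect); the r=4.5 cylinder at (6, 14) misses the remaining region (no effect) — 1 connected region; (rotated 85° about Z; rotation is an isometry so areas/perimeters/island counts are preserved). The result has 1 disconnected region.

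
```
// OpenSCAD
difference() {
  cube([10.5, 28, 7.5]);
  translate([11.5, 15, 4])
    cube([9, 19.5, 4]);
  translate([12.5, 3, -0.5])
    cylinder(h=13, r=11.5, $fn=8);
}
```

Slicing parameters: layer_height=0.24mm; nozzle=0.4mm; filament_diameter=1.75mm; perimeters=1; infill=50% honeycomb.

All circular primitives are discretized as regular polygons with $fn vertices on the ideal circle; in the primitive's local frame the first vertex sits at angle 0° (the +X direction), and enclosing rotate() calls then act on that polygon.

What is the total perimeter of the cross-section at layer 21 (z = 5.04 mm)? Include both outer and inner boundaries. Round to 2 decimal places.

73.76 mm

At z = 5.04 mm: the cube (footprint 10.5×28) is included at this height (perimeter 77.00 mm); the cube at (11.5, 15) is present — its section is the full 9×19.5 rectangle (perimeter 57.00 mm); the r=11.5 cylinder at (12.5, 3) contributes a regular 8-gon of circumradius 11.5 (perimeter = 2·8·11.500·sin(180°/8) = 70.41 mm); Subtracting the remaining from the first: starting from the 10.5×28 cube, the 9×19.5 cube at (11.5, 15) misses the remaining region (no effect); the r=11.5 cylinder at (12.5, 3) partially overlaps it — only the 97.98 mm² overlap (of its 374.06 mm²) is removed, clipping the outline — boundary = 73.76 mm. Overall, the cross-section is a single solid region. Total boundary length (outer) = 73.76 mm.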